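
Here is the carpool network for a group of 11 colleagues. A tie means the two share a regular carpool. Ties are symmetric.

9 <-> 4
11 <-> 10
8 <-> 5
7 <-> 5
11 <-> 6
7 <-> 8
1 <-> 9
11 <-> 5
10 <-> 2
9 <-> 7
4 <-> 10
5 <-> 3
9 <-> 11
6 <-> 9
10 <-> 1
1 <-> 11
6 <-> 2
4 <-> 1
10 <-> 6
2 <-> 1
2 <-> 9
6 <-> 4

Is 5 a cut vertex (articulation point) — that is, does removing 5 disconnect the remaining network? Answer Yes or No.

Removing 5 leaves {1, 2, 4, 6, 7, 8, 9, 10, and 11} with no path to {3}, so the network splits into 2 components. 5 is a cut vertex.

Yes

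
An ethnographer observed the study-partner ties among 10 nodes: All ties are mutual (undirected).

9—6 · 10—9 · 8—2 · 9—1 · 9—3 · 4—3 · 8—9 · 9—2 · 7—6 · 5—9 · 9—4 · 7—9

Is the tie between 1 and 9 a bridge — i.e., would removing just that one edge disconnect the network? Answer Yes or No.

Yes

Without the 1–9 edge there is no alternate route between 1 and 9, so the network disconnects. It is a bridge.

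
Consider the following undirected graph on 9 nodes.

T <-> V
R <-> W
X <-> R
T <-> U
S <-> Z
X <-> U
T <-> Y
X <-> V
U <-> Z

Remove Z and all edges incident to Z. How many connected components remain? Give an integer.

2

Without Z, the remaining ties split the others into: {R, T, U, V, W, X, Y}; {S}.
That's 2 separate components.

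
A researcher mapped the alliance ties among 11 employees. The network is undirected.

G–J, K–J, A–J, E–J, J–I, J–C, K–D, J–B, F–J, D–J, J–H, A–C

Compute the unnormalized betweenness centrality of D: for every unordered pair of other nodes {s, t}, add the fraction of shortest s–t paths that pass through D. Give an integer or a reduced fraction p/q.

No shortest path between any pair of other nodes passes through D.
Summing the contributions gives betweenness(D) = 0.

0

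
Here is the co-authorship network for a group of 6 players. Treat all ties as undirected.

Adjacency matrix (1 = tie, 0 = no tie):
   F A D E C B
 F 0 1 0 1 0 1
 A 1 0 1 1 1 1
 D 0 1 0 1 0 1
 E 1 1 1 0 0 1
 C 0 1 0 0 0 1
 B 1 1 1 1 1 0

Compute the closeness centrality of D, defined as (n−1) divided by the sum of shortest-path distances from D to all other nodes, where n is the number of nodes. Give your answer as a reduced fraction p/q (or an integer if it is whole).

5/7

Distances from D: A:1, B:1, C:2, E:1, F:2. Sum = 7.
n = 6, so closeness = 5/7.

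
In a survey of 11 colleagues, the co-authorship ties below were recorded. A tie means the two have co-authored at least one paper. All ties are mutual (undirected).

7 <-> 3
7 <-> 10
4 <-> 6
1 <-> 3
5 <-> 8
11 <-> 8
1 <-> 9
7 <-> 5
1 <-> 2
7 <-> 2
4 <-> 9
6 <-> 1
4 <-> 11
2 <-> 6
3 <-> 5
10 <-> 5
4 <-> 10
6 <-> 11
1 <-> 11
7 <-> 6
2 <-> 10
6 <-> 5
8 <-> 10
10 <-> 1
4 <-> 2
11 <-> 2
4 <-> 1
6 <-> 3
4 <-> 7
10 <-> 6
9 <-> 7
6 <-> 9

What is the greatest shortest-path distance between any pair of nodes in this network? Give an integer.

3

Eccentricity of each node (its greatest distance to any other): 1:2, 2:2, 3:2, 4:2, 5:2, 6:2, 7:2, 8:3, 9:3, 10:2, 11:2.
The maximum eccentricity is 3, realized for instance by the pair 9–8 via 9 – 4 – 10 – 8. So the diameter is 3.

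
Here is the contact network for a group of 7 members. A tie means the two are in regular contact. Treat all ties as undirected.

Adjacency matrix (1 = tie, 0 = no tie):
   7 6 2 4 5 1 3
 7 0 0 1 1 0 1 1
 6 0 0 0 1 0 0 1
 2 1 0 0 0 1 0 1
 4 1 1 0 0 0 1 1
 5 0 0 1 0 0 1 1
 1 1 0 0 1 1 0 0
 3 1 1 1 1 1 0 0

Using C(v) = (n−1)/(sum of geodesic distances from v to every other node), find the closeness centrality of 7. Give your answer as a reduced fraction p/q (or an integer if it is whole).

3/4

Distances from 7: 1:1, 2:1, 3:1, 4:1, 5:2, 6:2. Sum = 8.
n = 7, so closeness = 6/8 = 3/4.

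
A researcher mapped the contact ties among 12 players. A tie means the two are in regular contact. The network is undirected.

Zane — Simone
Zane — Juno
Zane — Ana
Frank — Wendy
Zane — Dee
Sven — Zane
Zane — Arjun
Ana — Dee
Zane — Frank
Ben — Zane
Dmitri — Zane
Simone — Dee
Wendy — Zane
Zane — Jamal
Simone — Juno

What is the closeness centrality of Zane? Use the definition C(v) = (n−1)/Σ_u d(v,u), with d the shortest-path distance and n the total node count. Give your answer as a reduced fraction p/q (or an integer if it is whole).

1

Distances from Zane: Ana:1, Arjun:1, Ben:1, Dee:1, Dmitri:1, Frank:1, Jamal:1, Juno:1, Simone:1, Sven:1, Wendy:1. Sum = 11.
n = 12, so closeness = 11/11 = 1.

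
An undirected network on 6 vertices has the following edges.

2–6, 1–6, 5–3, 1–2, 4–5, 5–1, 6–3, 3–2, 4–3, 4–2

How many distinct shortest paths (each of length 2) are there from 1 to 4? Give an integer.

2

The shortest distance is 2. The length-2 paths are: 1–2–4; 1–5–4.
That gives 2 distinct shortest paths.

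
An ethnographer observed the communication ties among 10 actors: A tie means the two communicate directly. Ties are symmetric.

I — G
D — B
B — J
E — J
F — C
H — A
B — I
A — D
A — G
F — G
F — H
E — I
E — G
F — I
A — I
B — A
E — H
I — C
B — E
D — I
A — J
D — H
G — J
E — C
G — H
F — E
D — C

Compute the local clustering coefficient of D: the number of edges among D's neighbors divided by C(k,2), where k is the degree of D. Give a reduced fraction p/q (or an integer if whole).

D's neighbors: A, B, C, H, and I (k = 5).
Possible neighbor pairs: C(5,2) = 10. Edges among them: A–B, A–H, A–I, B–I, C–I → e = 5.
Clustering(D) = 5/10 = 1/2.

1/2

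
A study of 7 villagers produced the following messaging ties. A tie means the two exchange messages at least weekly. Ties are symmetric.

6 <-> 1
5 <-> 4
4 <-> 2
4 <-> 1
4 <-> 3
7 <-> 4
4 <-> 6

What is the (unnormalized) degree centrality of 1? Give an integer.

2

1 is directly tied to 4 and 6. That is 2 neighbors, so the degree of 1 is 2.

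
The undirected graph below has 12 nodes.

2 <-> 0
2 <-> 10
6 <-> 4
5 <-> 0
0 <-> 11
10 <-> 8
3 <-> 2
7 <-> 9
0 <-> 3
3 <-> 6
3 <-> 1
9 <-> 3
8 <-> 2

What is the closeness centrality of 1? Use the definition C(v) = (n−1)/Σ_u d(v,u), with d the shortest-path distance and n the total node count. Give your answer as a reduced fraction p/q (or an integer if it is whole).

Distances from 1: 0:2, 2:2, 3:1, 4:3, 5:3, 6:2, 7:3, 8:3, 9:2, 10:3, 11:3. Sum = 27.
n = 12, so closeness = 11/27.

11/27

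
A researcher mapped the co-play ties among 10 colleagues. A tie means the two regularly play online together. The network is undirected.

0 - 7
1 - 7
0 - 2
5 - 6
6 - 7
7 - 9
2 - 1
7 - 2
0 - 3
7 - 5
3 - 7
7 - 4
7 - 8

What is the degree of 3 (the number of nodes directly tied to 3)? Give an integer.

2

3 is directly tied to 0 and 7. That is 2 neighbors, so the degree of 3 is 2.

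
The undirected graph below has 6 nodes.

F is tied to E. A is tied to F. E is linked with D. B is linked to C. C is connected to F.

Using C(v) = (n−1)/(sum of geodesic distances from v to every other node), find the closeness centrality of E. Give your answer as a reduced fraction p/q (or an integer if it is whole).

5/9

Distances from E: A:2, B:3, C:2, D:1, F:1. Sum = 9.
n = 6, so closeness = 5/9.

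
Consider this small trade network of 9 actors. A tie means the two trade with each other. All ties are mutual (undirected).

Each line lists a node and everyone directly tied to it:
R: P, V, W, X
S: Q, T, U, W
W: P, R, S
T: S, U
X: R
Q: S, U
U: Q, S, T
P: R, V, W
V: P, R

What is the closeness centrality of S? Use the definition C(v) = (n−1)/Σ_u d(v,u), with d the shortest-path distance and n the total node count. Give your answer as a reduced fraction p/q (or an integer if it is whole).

Distances from S: P:2, Q:1, R:2, T:1, U:1, V:3, W:1, X:3. Sum = 14.
n = 9, so closeness = 8/14 = 4/7.

4/7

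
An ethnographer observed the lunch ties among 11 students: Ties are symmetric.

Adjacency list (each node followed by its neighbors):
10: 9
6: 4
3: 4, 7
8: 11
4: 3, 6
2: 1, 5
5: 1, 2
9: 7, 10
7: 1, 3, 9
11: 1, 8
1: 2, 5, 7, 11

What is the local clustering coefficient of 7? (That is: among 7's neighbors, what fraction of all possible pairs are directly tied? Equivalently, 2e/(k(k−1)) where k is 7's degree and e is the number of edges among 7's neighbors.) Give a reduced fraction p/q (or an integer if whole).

0

7's neighbors: 1, 3, and 9 (k = 3).
Possible neighbor pairs: C(3,2) = 3. Edges among them: none → e = 0.
Clustering(7) = 0/3 = 0.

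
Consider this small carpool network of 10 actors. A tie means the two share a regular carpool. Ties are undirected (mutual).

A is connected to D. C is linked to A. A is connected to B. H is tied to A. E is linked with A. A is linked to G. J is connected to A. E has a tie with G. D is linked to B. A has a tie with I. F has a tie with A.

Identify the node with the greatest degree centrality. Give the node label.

A

Degrees — A:9, B:2, C:1, D:2, E:2, F:1, G:2, H:1, I:1, J:1.
The maximum is 9, attained only by A.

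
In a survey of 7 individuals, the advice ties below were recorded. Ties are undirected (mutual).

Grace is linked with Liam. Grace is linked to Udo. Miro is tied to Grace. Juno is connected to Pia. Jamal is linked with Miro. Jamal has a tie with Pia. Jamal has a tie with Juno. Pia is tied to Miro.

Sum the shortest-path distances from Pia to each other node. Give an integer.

Distances from Pia: Grace:2, Jamal:1, Juno:1, Liam:3, Miro:1, Udo:3.
Sum = 2 + 1 + 1 + 3 + 1 + 3 = 11.

11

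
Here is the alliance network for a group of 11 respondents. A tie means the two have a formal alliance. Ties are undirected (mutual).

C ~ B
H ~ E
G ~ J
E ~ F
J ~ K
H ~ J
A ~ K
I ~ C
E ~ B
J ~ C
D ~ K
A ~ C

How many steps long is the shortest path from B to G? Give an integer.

3

One shortest route is B – C – J – G, which uses 3 edges, and at distance 2 from B we only reach {A, F, H, I, J}, which does not include G. So d(B,G) = 3.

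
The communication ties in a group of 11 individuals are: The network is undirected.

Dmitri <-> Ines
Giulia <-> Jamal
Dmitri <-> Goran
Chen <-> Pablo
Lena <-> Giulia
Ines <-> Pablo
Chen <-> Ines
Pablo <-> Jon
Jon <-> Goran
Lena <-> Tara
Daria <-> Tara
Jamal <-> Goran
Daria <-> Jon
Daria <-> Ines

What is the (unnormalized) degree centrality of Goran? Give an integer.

Goran is directly tied to Dmitri, Jamal, and Jon. That is 3 neighbors, so the degree of Goran is 3.

3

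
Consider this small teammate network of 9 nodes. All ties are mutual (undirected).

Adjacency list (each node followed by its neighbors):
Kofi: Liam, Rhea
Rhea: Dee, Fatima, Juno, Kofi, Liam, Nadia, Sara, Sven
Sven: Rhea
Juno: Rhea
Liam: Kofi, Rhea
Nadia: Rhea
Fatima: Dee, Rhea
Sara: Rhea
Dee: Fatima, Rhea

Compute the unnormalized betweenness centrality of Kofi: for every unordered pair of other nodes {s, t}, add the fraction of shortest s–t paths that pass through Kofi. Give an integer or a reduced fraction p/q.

No shortest path between any pair of other nodes passes through Kofi.
Summing the contributions gives betweenness(Kofi) = 0.

0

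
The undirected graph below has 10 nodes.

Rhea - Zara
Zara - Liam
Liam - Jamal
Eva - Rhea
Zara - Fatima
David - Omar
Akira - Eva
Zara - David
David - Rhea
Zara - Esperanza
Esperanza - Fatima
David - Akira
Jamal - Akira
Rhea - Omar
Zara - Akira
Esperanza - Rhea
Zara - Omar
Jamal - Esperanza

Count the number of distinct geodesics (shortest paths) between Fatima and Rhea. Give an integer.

2

The shortest distance is 2. The length-2 paths are: Fatima–Esperanza–Rhea; Fatima–Zara–Rhea.
That gives 2 distinct shortest paths.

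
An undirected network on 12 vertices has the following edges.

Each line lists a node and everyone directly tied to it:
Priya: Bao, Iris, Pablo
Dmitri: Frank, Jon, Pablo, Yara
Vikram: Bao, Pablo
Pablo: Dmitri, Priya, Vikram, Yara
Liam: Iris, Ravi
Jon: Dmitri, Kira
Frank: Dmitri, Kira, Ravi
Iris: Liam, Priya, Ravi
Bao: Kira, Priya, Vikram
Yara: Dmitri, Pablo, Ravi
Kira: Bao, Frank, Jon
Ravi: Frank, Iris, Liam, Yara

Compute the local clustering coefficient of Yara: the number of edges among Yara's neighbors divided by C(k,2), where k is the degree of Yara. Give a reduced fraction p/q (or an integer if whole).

Yara's neighbors: Dmitri, Pablo, and Ravi (k = 3).
Possible neighbor pairs: C(3,2) = 3. Edges among them: Dmitri–Pablo → e = 1.
Clustering(Yara) = 1/3.

1/3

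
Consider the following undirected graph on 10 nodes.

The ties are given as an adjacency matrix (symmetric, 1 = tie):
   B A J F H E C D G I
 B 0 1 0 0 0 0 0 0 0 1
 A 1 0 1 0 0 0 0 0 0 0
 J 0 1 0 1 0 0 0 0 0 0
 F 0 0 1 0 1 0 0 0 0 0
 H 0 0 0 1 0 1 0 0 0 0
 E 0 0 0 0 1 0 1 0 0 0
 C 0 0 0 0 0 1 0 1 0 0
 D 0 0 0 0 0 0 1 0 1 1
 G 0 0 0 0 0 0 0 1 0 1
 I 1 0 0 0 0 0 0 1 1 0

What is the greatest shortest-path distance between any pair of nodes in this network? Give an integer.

5

Eccentricity of each node (its greatest distance to any other): A:4, B:4, C:4, D:4, E:4, F:5, G:5, H:4, I:4, J:4.
The maximum eccentricity is 5, realized for instance by the pair F–G via F – J – A – B – I – G. So the diameter is 5.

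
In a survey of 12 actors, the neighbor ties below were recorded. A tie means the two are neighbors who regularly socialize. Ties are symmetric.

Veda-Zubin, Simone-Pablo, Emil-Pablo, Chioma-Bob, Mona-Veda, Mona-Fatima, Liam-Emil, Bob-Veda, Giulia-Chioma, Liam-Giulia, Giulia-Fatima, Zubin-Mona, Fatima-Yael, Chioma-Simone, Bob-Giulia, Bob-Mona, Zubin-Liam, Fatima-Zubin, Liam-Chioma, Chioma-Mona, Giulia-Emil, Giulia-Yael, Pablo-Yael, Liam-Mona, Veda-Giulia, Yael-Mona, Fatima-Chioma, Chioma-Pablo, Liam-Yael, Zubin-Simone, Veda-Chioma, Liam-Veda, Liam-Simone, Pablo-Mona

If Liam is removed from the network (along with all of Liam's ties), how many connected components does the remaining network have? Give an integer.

Liam's neighbors (Chioma, Emil, Giulia, Mona, Simone, Veda, Yael, and Zubin) remain reachable from one another through other ties, so the rest of the network stays in one piece.

1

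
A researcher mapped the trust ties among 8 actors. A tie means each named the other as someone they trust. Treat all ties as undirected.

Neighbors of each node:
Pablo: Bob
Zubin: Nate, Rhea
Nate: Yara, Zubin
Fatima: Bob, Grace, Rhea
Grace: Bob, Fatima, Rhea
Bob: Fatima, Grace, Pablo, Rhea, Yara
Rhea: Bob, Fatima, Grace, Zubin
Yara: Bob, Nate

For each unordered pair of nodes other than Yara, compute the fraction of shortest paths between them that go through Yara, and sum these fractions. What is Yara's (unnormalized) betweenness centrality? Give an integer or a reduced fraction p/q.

Pairs whose geodesics pass through Yara — Grace–Nate: 1/2; Fatima–Nate: 1/2; Bob–Nate: 1; Pablo–Nate: 1.
All other pairs contribute 0.
Summing the contributions gives betweenness(Yara) = 3.

3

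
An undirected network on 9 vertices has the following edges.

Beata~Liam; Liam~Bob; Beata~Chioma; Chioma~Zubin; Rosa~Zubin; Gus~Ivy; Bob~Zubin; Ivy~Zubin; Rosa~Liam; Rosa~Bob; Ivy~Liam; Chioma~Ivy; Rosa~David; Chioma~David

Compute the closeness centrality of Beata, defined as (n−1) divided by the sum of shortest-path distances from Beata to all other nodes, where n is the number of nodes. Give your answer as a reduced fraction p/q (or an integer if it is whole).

Distances from Beata: Bob:2, Chioma:1, David:2, Gus:3, Ivy:2, Liam:1, Rosa:2, Zubin:2. Sum = 15.
n = 9, so closeness = 8/15.

8/15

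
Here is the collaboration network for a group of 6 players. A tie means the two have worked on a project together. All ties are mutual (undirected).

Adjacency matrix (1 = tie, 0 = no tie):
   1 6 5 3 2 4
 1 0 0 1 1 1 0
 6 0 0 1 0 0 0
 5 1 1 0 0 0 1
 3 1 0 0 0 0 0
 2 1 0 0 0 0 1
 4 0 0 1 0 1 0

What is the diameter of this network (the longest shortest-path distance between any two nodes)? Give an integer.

Eccentricity of each node (its greatest distance to any other): 1:2, 2:3, 3:3, 4:3, 5:2, 6:3.
The maximum eccentricity is 3, realized for instance by the pair 6–3 via 6 – 5 – 1 – 3. So the diameter is 3.

3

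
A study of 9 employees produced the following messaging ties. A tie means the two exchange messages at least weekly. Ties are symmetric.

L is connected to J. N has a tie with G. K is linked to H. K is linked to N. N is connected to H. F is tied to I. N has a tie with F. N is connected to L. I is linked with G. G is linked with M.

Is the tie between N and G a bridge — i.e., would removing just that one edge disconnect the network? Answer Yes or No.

No

Even without that edge, N still reaches G via N – F – I – G, so the network stays connected. Not a bridge.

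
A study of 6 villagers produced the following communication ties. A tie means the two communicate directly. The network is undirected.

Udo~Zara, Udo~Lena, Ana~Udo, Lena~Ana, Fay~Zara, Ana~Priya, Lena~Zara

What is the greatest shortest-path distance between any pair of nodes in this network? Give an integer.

4

Eccentricity of each node (its greatest distance to any other): Ana:3, Fay:4, Lena:2, Priya:4, Udo:2, Zara:3.
The maximum eccentricity is 4, realized for instance by the pair Fay–Priya via Fay – Zara – Lena – Ana – Priya. So the diameter is 4.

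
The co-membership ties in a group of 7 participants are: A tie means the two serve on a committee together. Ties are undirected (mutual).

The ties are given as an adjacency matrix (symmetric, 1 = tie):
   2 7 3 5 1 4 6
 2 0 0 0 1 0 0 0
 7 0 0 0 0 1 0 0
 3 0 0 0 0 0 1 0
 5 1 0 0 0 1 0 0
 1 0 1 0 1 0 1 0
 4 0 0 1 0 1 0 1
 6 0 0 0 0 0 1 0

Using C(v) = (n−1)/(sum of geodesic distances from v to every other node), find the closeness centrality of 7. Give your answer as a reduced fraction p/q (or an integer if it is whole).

3/7

Distances from 7: 1:1, 2:3, 3:3, 4:2, 5:2, 6:3. Sum = 14.
n = 7, so closeness = 6/14 = 3/7.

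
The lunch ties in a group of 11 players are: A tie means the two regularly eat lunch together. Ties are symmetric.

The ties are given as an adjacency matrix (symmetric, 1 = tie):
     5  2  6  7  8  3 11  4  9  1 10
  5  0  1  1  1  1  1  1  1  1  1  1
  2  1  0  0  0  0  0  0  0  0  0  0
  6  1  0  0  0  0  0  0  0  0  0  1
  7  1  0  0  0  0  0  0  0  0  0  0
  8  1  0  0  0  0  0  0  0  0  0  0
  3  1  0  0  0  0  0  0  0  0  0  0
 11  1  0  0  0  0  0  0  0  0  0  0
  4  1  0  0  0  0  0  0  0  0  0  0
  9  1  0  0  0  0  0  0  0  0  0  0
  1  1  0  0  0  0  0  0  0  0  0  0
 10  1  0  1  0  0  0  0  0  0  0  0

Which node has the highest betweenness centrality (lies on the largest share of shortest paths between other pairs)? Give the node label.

Unnormalized betweenness of each node: 1:0, 2:0, 3:0, 4:0, 5:44, 6:0, 7:0, 8:0, 9:0, 10:0, 11:0.
5 has the largest value, 44, making it the main broker — the node through which the most shortest paths run.

5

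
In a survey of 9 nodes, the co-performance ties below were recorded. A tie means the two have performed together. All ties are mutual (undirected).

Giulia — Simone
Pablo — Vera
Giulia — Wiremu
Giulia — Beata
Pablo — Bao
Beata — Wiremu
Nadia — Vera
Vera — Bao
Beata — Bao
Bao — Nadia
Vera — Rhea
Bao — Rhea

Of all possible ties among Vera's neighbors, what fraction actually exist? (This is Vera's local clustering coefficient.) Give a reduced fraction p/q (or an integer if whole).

1/2

Vera's neighbors: Bao, Nadia, Pablo, and Rhea (k = 4).
Possible neighbor pairs: C(4,2) = 6. Edges among them: Bao–Nadia, Bao–Pablo, Bao–Rhea → e = 3.
Clustering(Vera) = 3/6 = 1/2.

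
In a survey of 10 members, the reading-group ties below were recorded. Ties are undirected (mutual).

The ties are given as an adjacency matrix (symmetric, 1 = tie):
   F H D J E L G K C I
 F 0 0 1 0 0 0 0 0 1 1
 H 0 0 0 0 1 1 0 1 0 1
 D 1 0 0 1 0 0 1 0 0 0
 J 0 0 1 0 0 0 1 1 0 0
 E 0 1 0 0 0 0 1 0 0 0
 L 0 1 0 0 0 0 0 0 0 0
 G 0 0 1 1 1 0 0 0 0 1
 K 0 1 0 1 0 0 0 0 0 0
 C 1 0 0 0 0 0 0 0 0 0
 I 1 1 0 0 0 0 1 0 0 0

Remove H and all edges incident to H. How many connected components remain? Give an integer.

Without H, the remaining ties split the others into: {C, D, E, F, G, I, J, K}; {L}.
That's 2 separate components.

2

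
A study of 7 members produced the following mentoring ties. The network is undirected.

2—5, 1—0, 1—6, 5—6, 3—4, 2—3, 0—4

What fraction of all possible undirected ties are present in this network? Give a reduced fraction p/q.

1/3

There are 7 edges and 7 nodes, so the maximum possible is C(7,2) = 21.
Density = 7/21 = 1/3.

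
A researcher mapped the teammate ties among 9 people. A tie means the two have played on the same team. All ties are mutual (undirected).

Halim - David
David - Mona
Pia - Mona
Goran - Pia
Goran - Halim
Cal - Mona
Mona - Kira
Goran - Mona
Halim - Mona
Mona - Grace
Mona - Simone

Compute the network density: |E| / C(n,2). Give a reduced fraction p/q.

11/36

There are 11 edges and 9 nodes, so the maximum possible is C(9,2) = 36.
Density = 11/36.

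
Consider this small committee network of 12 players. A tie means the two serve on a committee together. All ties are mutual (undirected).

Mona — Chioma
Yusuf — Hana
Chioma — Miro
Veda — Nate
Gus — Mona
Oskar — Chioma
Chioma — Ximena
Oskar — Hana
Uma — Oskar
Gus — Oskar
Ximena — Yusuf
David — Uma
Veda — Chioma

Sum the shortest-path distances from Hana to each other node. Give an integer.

26

Distances from Hana: Chioma:2, David:3, Gus:2, Miro:3, Mona:3, Nate:4, Oskar:1, Uma:2, Veda:3, Ximena:2, Yusuf:1.
Sum = 2 + 3 + 2 + 3 + 3 + 4 + 1 + 2 + 3 + 2 + 1 = 26.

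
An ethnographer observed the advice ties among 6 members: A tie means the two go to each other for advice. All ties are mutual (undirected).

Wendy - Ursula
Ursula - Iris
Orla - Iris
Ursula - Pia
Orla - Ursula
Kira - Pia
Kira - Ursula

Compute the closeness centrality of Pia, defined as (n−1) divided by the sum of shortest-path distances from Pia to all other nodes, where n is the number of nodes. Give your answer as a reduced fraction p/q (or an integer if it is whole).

5/8

Distances from Pia: Iris:2, Kira:1, Orla:2, Ursula:1, Wendy:2. Sum = 8.
n = 6, so closeness = 5/8.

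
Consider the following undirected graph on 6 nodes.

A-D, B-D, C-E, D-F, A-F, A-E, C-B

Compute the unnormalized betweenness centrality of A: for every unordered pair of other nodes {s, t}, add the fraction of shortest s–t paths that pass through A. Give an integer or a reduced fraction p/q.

5/2

Pairs whose geodesics pass through A — F–E: 1; F–C: 1/2; E–D: 1.
All other pairs contribute 0.
Summing the contributions gives betweenness(A) = 5/2.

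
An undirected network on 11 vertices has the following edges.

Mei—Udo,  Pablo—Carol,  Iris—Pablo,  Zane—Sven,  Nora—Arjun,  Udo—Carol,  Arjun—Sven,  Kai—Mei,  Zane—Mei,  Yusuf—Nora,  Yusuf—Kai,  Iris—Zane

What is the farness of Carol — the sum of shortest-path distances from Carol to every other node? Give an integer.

Distances from Carol: Arjun:5, Iris:2, Kai:3, Mei:2, Nora:5, Pablo:1, Sven:4, Udo:1, Yusuf:4, Zane:3.
Sum = 5 + 2 + 3 + 2 + 5 + 1 + 4 + 1 + 4 + 3 = 30.

30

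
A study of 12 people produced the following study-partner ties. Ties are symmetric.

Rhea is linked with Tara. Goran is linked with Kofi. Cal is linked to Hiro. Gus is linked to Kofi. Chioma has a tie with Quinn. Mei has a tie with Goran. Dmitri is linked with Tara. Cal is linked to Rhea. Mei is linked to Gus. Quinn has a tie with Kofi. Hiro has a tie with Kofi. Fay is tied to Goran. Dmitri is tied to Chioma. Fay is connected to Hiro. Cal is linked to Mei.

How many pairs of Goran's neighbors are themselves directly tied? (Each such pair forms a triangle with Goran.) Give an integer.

0

Goran's neighbors are Fay, Kofi, and Mei, but none of them are tied to each other, so no triangle contains Goran.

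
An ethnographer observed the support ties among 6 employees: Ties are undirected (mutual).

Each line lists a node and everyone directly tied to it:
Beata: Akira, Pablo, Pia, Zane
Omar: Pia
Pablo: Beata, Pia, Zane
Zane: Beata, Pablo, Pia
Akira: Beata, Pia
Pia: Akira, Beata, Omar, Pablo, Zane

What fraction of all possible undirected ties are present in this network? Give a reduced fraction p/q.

3/5

There are 9 edges and 6 nodes, so the maximum possible is C(6,2) = 15.
Density = 9/15 = 3/5.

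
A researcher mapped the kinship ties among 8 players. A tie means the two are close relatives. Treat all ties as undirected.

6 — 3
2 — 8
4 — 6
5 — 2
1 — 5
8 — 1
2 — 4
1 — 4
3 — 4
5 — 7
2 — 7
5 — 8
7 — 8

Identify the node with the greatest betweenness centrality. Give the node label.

Unnormalized betweenness of each node: 1:3, 2:6, 3:0, 4:31/3, 5:5/6, 6:0, 7:0, 8:5/6.
4 has the largest value, 31/3, making it the main broker — the node through which the most shortest paths run.

4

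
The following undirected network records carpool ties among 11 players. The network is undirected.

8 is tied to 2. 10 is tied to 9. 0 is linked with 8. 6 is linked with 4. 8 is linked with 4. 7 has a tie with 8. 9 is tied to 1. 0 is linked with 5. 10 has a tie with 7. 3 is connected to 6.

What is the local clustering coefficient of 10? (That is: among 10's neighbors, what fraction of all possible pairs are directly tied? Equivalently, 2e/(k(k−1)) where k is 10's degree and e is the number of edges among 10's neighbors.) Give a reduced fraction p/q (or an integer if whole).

0

10's neighbors: 7 and 9 (k = 2).
Possible neighbor pairs: C(2,2) = 1. Edges among them: none → e = 0.
Clustering(10) = 0/1.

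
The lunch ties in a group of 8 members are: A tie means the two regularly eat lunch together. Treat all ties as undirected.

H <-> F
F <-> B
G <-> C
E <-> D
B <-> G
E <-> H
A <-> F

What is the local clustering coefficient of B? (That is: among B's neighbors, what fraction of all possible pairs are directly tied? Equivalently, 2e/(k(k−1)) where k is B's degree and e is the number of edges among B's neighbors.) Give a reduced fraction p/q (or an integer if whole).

B's neighbors: F and G (k = 2).
Possible neighbor pairs: C(2,2) = 1. Edges among them: none → e = 0.
Clustering(B) = 0/1.

0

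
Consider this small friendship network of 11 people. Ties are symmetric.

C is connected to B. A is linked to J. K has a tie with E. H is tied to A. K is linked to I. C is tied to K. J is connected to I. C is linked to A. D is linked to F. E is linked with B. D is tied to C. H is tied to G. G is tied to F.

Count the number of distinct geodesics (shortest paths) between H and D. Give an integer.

The shortest distance is 3. The length-3 paths are: H–G–F–D; H–A–C–D.
That gives 2 distinct shortest paths.

2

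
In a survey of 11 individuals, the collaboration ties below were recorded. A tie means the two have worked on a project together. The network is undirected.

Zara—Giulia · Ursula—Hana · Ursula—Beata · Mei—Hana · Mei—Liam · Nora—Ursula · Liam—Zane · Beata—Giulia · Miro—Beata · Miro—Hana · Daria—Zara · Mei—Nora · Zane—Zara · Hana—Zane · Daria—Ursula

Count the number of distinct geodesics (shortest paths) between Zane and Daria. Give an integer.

1

The shortest distance is 2, and the only length-2 path is Zane–Zara–Daria. So there is exactly 1 shortest path.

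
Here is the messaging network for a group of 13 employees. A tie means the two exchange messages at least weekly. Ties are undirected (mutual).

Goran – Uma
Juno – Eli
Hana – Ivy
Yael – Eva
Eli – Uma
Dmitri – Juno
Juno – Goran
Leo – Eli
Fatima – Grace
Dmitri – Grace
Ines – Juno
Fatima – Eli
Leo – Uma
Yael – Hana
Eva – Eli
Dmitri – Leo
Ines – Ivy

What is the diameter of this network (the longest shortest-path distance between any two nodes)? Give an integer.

Eccentricity of each node (its greatest distance to any other): Dmitri:4, Eli:3, Eva:3, Fatima:4, Goran:4, Grace:5, Hana:5, Ines:3, Ivy:4, Juno:3, Leo:4, Uma:4, Yael:4.
The maximum eccentricity is 5, realized for instance by the pair Hana–Grace via Hana – Ivy – Ines – Juno – Dmitri – Grace. So the diameter is 5.

5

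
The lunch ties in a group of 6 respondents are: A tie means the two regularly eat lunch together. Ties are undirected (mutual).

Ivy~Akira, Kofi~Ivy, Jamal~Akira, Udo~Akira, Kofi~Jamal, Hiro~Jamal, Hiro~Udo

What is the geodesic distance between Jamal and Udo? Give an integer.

One shortest route is Jamal – Akira – Udo, which uses 2 edges, and Jamal and Udo are not directly tied, so nothing shorter exists. So d(Jamal,Udo) = 2.

2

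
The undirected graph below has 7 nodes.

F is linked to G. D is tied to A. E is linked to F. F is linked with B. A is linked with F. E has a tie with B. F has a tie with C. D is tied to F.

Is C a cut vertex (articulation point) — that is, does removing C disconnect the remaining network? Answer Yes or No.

No

Even without C, every remaining node can still reach every other (the residual graph is connected), so C is not a cut vertex.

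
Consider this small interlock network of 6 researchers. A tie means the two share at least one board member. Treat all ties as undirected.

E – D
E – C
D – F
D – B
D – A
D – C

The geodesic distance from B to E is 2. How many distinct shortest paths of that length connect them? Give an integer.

1

The shortest distance is 2, and the only length-2 path is B–D–E. So there is exactly 1 shortest path.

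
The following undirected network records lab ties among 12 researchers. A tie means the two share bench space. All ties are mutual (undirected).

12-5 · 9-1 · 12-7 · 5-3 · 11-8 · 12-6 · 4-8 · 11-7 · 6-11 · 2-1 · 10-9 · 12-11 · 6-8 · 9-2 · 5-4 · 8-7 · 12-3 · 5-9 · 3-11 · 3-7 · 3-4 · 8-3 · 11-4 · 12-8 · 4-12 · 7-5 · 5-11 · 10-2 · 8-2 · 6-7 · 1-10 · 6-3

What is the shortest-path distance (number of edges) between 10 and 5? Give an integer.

2

One shortest route is 10 – 9 – 5, which uses 2 edges, and 10 and 5 are not directly tied, so nothing shorter exists. So d(10,5) = 2.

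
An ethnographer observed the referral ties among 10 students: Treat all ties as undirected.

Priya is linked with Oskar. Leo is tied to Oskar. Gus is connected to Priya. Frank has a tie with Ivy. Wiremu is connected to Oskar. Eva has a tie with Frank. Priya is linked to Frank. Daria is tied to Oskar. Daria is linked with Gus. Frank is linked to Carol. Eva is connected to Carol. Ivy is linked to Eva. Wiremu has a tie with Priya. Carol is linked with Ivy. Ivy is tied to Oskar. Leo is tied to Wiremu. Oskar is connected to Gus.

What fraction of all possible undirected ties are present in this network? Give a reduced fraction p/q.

There are 17 edges and 10 nodes, so the maximum possible is C(10,2) = 45.
Density = 17/45.

17/45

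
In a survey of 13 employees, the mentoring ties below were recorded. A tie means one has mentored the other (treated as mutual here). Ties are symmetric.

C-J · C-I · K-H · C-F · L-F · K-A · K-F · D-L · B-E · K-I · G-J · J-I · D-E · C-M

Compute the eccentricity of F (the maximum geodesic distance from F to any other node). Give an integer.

4

Distances from F: A:2, B:4, C:1, D:2, E:3, G:3, H:2, I:2, J:2, K:1, L:1, M:2.
The largest is 4 (to B), so the eccentricity of F is 4.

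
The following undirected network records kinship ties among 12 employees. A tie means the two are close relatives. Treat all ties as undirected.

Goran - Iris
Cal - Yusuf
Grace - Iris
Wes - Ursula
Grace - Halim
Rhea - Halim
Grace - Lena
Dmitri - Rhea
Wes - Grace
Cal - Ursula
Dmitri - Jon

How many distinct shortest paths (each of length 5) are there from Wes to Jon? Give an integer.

1

The shortest distance is 5, and the only length-5 path is Wes–Grace–Halim–Rhea–Dmitri–Jon. So there is exactly 1 shortest path.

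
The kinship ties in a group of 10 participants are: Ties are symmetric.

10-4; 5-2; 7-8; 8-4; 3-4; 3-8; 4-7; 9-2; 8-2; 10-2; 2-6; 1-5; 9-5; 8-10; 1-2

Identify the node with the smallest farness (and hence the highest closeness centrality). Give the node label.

2

Farness (sum of distances to all others) for each node — 1:19, 2:12, 3:20, 4:18, 5:18, 6:20, 7:20, 8:13, 9:19, 10:15.
The smallest farness is 12, for 2, so 2 has the highest closeness.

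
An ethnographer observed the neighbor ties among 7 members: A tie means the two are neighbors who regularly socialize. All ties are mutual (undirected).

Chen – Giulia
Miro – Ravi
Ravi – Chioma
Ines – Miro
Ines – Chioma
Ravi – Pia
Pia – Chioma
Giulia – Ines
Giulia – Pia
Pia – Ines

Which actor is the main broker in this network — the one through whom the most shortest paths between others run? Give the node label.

Unnormalized betweenness of each node: Chen:0, Chioma:1/3, Giulia:5, Ines:4, Miro:1/3, Pia:10/3, Ravi:1.
Giulia has the largest value, 5, making it the main broker — the node through which the most shortest paths run.

Giulia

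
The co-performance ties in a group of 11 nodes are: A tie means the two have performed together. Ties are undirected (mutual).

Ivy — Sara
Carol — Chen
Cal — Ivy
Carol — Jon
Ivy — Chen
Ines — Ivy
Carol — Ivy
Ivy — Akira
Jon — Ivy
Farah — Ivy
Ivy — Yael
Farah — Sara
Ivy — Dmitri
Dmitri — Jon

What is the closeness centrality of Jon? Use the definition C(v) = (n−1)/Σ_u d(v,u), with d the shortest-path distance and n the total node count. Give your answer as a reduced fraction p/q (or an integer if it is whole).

Distances from Jon: Akira:2, Cal:2, Carol:1, Chen:2, Dmitri:1, Farah:2, Ines:2, Ivy:1, Sara:2, Yael:2. Sum = 17.
n = 11, so closeness = 10/17.

10/17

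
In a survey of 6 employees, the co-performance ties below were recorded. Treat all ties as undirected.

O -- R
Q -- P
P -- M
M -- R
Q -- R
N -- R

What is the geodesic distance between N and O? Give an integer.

One shortest route is N – R – O, which uses 2 edges, and N and O are not directly tied, so nothing shorter exists. So d(N,O) = 2.

2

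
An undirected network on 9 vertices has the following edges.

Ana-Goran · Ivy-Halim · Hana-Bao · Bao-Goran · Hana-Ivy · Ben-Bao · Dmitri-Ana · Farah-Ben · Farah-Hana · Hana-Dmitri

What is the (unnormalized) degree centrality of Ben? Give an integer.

Ben is directly tied to Bao and Farah. That is 2 neighbors, so the degree of Ben is 2.

2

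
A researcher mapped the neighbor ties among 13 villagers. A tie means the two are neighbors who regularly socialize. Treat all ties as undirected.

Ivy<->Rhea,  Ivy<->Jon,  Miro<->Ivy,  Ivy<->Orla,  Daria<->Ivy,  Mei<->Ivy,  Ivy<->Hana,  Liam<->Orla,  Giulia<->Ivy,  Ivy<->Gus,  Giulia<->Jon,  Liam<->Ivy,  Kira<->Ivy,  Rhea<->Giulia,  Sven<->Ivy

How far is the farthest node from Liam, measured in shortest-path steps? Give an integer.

2

Distances from Liam: Daria:2, Giulia:2, Gus:2, Hana:2, Ivy:1, Jon:2, Kira:2, Mei:2, Miro:2, Orla:1, Rhea:2, Sven:2.
The largest is 2 (to Miro, Sven, Kira, Jon, Rhea, Giulia, Hana, Mei, Gus, and Daria), so the eccentricity of Liam is 2.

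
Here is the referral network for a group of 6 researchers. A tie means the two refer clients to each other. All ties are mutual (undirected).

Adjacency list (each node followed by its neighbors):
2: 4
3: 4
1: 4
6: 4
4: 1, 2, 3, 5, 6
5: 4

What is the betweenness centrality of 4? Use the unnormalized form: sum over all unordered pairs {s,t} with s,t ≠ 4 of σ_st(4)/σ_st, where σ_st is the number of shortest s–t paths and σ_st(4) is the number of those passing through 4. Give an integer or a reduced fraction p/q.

10

Pairs whose geodesics pass through 4 — 6–5: 1; 6–2: 1; 6–3: 1; 6–1: 1; 5–2: 1; 5–3: 1; 5–1: 1; 2–3: 1; 2–1: 1; 3–1: 1.
All other pairs contribute 0.
Summing the contributions gives betweenness(4) = 10.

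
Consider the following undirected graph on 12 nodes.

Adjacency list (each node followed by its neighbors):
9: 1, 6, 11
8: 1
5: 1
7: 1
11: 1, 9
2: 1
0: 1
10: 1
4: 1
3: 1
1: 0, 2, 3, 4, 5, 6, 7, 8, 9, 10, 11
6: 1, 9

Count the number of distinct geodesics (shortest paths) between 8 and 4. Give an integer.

1

The shortest distance is 2, and the only length-2 path is 8–1–4. So there is exactly 1 shortest path.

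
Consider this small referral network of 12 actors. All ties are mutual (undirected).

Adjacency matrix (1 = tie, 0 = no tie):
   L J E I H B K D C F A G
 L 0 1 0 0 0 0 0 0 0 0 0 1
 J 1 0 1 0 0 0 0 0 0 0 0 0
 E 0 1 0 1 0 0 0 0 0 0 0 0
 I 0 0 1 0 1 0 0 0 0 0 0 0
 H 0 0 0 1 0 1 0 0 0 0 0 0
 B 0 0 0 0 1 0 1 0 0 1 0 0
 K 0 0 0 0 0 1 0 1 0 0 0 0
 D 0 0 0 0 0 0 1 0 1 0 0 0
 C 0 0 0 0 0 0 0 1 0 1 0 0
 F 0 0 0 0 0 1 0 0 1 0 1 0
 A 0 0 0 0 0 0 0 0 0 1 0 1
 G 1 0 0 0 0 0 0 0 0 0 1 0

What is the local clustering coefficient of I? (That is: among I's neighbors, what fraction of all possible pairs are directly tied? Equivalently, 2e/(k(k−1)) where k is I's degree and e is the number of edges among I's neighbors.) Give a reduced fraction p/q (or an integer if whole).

0

I's neighbors: E and H (k = 2).
Possible neighbor pairs: C(2,2) = 1. Edges among them: none → e = 0.
Clustering(I) = 0/1.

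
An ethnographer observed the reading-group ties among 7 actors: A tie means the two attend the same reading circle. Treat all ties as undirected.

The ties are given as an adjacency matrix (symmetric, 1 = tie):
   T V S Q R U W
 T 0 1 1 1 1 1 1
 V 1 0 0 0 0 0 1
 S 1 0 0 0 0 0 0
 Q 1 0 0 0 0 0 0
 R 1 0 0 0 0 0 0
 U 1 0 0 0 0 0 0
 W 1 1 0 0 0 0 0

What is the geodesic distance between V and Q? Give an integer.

One shortest route is V – T – Q, which uses 2 edges, and V and Q are not directly tied, so nothing shorter exists. So d(V,Q) = 2.

2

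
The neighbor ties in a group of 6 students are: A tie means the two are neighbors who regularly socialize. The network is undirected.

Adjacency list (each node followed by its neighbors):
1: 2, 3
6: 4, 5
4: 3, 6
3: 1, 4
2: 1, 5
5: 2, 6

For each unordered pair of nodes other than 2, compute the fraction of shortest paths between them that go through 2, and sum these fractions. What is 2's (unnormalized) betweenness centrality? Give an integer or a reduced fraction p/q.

2

Pairs whose geodesics pass through 2 — 1–6: 1/2; 1–5: 1; 3–5: 1/2.
All other pairs contribute 0.
Summing the contributions gives betweenness(2) = 2.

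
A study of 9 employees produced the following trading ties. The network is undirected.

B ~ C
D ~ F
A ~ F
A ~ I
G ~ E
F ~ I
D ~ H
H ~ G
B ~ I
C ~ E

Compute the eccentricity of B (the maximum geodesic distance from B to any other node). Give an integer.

4

Distances from B: A:2, C:1, D:3, E:2, F:2, G:3, H:4, I:1.
The largest is 4 (to H), so the eccentricity of B is 4.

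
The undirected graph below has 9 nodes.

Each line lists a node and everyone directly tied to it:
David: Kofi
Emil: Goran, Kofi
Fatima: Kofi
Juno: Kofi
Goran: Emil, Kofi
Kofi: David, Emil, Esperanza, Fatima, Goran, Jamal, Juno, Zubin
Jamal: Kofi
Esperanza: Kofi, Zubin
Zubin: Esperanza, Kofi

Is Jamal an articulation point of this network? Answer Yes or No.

No

Even without Jamal, every remaining node can still reach every other (the residual graph is connected), so Jamal is not a cut vertex.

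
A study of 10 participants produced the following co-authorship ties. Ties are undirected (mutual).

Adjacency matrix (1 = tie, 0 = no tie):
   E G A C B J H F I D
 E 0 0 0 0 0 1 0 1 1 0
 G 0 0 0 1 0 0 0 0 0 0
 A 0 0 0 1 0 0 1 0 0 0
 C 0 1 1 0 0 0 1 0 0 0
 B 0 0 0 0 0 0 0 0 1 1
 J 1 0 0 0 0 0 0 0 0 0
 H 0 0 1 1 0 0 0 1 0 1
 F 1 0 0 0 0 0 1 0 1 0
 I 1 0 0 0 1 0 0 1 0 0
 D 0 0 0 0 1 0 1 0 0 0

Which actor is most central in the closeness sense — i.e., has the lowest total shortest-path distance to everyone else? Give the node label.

H

Farness (sum of distances to all others) for each node — A:21, B:21, C:20, D:20, E:20, F:16, G:28, H:15, I:19, J:28.
The smallest farness is 15, for H, so H has the highest closeness.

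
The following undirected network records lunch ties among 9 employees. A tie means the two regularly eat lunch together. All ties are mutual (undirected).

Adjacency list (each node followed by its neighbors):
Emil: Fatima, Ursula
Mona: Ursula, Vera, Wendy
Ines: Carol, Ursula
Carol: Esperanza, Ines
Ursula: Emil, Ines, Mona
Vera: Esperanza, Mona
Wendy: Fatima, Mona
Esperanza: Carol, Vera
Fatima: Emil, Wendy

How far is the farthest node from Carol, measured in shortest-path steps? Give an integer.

4

Distances from Carol: Emil:3, Esperanza:1, Fatima:4, Ines:1, Mona:3, Ursula:2, Vera:2, Wendy:4.
The largest is 4 (to Fatima and Wendy), so the eccentricity of Carol is 4.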